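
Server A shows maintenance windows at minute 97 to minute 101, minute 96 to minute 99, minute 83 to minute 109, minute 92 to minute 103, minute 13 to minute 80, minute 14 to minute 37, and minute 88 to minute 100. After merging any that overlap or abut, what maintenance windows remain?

minute 13 to minute 80, minute 83 to minute 109

Sort by start: minute 13 to minute 80, minute 14 to minute 37, minute 83 to minute 109, minute 88 to minute 100, minute 92 to minute 103, minute 96 to minute 99, minute 97 to minute 101.
minute 14 to minute 37 overlaps/touches minute 13 to minute 80 → extend to minute 13 to minute 80.
minute 83 to minute 109 is disjoint → start new block.
minute 88 to minute 100 overlaps/touches minute 83 to minute 109 → extend to minute 83 to minute 109.
minute 92 to minute 103 overlaps/touches minute 83 to minute 109 → extend to minute 83 to minute 109.
minute 96 to minute 99 overlaps/touches minute 83 to minute 109 → extend to minute 83 to minute 109.
minute 97 to minute 101 overlaps/touches minute 83 to minute 109 → extend to minute 83 to minute 109.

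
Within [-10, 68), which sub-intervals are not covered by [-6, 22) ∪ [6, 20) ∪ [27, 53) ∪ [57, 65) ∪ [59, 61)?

After merging, the occupied span is [-6, 22), [27, 53), [57, 65).
Complement within [-10, 68): [-10, -6), [22, 27), [53, 57), [65, 68).

[-10, -6) ∪ [22, 27) ∪ [53, 57) ∪ [65, 68)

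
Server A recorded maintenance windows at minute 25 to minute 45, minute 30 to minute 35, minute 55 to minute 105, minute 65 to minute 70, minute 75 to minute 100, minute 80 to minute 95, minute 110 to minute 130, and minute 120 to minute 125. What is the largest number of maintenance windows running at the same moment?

At minute 80, 3 of the intervals are simultaneously active.
No point has more.

3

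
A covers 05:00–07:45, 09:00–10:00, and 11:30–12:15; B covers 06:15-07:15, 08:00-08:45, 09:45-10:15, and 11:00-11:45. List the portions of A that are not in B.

05:00–06:15, 07:15–07:45, 09:00–09:45, 11:45–12:15

05:00–07:45 \ B = 05:00–06:15, 07:15–07:45.
09:00–10:00 \ B = 09:00–09:45.
11:30–12:15 \ B = 11:45–12:15.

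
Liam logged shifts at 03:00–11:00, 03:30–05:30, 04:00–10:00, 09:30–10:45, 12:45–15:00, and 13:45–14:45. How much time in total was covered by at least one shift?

10 h 15 min

Merged: 03:00–11:00, 12:45–15:00.
Lengths: 8 h + 2 h 15 min = 10 h 15 min.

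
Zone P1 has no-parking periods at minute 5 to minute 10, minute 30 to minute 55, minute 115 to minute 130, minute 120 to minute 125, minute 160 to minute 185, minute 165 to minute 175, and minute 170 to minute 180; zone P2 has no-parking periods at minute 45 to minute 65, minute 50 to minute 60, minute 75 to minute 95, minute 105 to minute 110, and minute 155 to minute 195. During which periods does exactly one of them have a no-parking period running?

Merge the first list: minute 5 to minute 10, minute 30 to minute 55, minute 115 to minute 130, minute 160 to minute 185.
Merge the second list: minute 45 to minute 65, minute 75 to minute 95, minute 105 to minute 110, minute 155 to minute 195.
A \ B = minute 5 to minute 10, minute 30 to minute 45, minute 115 to minute 130.
B \ A = minute 55 to minute 65, minute 75 to minute 95, minute 105 to minute 110, minute 155 to minute 160, minute 185 to minute 195.
Union of the two gives the symmetric difference.

minute 5 to minute 10, minute 30 to minute 45, minute 55 to minute 65, minute 75 to minute 95, minute 105 to minute 110, minute 115 to minute 130, minute 155 to minute 160, minute 185 to minute 195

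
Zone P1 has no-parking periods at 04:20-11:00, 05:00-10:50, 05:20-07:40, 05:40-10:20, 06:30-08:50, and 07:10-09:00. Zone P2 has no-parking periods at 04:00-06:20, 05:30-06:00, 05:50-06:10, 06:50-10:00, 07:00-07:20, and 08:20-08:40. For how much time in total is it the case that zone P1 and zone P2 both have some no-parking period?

Merge the first list: 04:20–11:00.
Merge the second list: 04:00–06:20, 06:50–10:00.
A ∩ B = 04:20–06:20, 06:50–10:00.
Total: 2 h + 3 h 10 min = 5 h 10 min.

5 h 10 min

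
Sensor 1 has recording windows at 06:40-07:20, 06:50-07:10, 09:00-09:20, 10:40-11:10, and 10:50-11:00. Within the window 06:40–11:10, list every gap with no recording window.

07:20-09:00, 09:20-10:40

After merging, the occupied span is 06:40-07:20, 09:00-09:20, 10:40-11:10.
Gaps within 06:40-11:10: 07:20-09:00, 09:20-10:40.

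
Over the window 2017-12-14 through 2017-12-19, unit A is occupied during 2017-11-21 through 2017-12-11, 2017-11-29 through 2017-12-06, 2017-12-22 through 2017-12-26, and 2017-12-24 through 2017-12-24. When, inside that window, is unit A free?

2017-12-14 through 2017-12-19

Covered (merged): 2017-11-21 through 2017-12-11, 2017-12-22 through 2017-12-26.
Uncovered inside 2017-12-14 through 2017-12-19: 2017-12-14 through 2017-12-19.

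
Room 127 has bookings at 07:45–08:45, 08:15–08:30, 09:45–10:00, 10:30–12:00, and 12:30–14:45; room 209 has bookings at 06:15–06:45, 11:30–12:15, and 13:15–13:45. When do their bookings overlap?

11:30–12:00, 13:15–13:45

Merge the first list: 07:45–08:45, 09:45–10:00, 10:30–12:00, 12:30–14:45.
07:45–08:45: no overlap with the second set.
09:45–10:00: no overlap with the second set.
10:30–12:00 meets the second set on 11:30–12:00.
12:30–14:45 meets the second set on 13:15–13:45.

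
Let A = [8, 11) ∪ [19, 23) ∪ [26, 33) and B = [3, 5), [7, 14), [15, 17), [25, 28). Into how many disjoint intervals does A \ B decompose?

2

A \ B = [19, 23), [28, 33).
That is 2 disjoint pieces.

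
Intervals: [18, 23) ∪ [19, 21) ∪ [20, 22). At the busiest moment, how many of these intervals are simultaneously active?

Sweep endpoints in order; track running count of active intervals.
Peak of 3 reached at 20.

3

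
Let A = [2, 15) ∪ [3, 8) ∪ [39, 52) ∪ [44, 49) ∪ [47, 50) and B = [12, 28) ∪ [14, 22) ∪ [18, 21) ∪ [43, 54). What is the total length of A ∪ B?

First set merges to [2, 15), [39, 52).
Second set merges to [12, 28), [43, 54).
A ∪ B = [2, 28), [39, 54).
Total: 26 + 15 = 41.

41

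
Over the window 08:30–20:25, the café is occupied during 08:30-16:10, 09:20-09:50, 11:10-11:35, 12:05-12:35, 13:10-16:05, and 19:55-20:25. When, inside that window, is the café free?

Covered (merged): 08:30–16:10, 19:55–20:25.
Complement within 08:30–20:25: 16:10–19:55.

16:10–19:55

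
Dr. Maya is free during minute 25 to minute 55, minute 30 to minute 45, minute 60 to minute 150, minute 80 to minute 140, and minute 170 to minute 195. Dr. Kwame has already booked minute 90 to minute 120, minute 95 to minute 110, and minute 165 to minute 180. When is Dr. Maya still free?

A, merged: minute 25 to minute 55, minute 60 to minute 150, minute 170 to minute 195.
B, merged: minute 90 to minute 120, minute 165 to minute 180.
minute 25 to minute 55: no B overlap → unchanged.
minute 60 to minute 150 minus B → minute 60 to minute 90, minute 120 to minute 150.
minute 170 to minute 195 minus B → minute 180 to minute 195.

minute 25 to minute 55, minute 60 to minute 90, minute 120 to minute 150, minute 180 to minute 195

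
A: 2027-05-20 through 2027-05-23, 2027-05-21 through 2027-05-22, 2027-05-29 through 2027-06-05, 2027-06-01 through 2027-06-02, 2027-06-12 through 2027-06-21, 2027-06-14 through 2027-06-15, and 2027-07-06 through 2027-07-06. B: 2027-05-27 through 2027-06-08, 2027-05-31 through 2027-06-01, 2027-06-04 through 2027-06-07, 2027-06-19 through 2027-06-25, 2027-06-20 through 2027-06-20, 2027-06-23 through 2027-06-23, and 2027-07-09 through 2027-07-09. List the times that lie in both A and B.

First set merges to 2027-05-20 through 2027-05-23, 2027-05-29 through 2027-06-05, 2027-06-12 through 2027-06-21, 2027-07-06 through 2027-07-06.
Second set merges to 2027-05-27 through 2027-06-08, 2027-06-19 through 2027-06-25, 2027-07-09 through 2027-07-09.
2027-05-20 through 2027-05-23: no overlap with the second set.
2027-05-29 through 2027-06-05 meets the second set on 2027-05-29 through 2027-06-05.
2027-06-12 through 2027-06-21 meets the second set on 2027-06-19 through 2027-06-21.
2027-07-06 through 2027-07-06: no overlap with the second set.

2027-05-29 through 2027-06-05, 2027-06-19 through 2027-06-21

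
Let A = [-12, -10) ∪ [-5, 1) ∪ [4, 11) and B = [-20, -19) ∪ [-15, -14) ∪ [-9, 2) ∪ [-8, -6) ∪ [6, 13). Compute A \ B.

[-12, -10) ∪ [4, 6)

Second set merges to [-20, -19), [-15, -14), [-9, 2), [6, 13).
[-12, -10) is untouched.
[-5, 1) lies entirely inside B → drops out.
[4, 11) with B removed leaves [4, 6).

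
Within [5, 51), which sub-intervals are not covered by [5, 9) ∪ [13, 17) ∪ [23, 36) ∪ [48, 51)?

[9, 13) ∪ [17, 23) ∪ [36, 48)

After merging, the occupied span is [5, 9), [13, 17), [23, 36), [48, 51).
Complement within [5, 51): [9, 13), [17, 23), [36, 48).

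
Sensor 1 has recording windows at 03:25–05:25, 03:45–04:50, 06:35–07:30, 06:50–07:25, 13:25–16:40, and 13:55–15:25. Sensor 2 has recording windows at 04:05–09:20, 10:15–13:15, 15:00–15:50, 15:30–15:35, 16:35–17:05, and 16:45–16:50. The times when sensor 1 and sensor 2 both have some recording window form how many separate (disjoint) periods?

Merge the first list: 03:25–05:25, 06:35–07:30, 13:25–16:40.
Merge the second list: 04:05–09:20, 10:15–13:15, 15:00–15:50, 16:35–17:05.
A ∩ B = 04:05–05:25, 06:35–07:30, 15:00–15:50, 16:35–16:40.
That is 4 disjoint pieces.

4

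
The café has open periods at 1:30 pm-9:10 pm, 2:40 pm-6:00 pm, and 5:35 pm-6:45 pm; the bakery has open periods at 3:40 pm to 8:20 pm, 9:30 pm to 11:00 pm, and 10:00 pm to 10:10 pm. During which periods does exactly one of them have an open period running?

1:30 pm-3:40 pm, 8:20 pm-9:10 pm, 9:30 pm-11:00 pm

A, merged: 1:30 pm-9:10 pm.
B, merged: 3:40 pm-8:20 pm, 9:30 pm-11:00 pm.
Only in the first: 1:30 pm-3:40 pm, 8:20 pm-9:10 pm.
Only in the second: 9:30 pm-11:00 pm.
Together these are the periods covered by exactly one.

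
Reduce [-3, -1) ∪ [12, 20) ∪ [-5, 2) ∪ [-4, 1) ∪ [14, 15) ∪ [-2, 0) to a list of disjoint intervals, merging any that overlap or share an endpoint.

Sort by start: [-5, 2), [-4, 1), [-3, -1), [-2, 0), [12, 20), [14, 15).
[-4, 1) overlaps/touches [-5, 2) → extend to [-5, 2).
[-3, -1) overlaps/touches [-5, 2) → extend to [-5, 2).
[-2, 0) overlaps/touches [-5, 2) → extend to [-5, 2).
[12, 20) is disjoint → start new block.
[14, 15) overlaps/touches [12, 20) → extend to [12, 20).

[-5, 2) ∪ [12, 20)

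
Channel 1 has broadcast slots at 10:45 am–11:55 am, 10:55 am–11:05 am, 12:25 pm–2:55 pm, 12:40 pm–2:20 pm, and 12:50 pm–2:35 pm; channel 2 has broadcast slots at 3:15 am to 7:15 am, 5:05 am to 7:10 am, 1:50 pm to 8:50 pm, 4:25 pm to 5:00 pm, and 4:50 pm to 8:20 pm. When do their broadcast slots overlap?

A, merged: 10:45 am–11:55 am, 12:25 pm–2:55 pm.
B, merged: 3:15 am–7:15 am, 1:50 pm–8:50 pm.
10:45 am–11:55 am meets no B interval.
12:25 pm–2:55 pm ∩ B → 1:50 pm–2:55 pm.

1:50 pm–2:55 pm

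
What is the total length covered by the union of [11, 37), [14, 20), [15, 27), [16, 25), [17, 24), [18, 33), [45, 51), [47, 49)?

32

Merged: [11, 37), [45, 51).
Lengths: 26 + 6 = 32.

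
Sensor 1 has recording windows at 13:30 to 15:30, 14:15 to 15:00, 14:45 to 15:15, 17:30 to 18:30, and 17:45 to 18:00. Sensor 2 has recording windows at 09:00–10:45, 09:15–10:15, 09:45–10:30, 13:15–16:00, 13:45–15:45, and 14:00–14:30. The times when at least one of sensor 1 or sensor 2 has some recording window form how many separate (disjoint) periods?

A, merged: 13:30–15:30, 17:30–18:30.
B, merged: 09:00–10:45, 13:15–16:00.
A ∪ B = 09:00–10:45, 13:15–16:00, 17:30–18:30.
That is 3 disjoint pieces.

3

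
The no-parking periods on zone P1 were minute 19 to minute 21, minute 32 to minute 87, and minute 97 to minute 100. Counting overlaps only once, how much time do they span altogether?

Merged: minute 19 to minute 21, minute 32 to minute 87, minute 97 to minute 100.
Lengths: 2 minutes + 55 minutes + 3 minutes = 60 minutes.

60 minutes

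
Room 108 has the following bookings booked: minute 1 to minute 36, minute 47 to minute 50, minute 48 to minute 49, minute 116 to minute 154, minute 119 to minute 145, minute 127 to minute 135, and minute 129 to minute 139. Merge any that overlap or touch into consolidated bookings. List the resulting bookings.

minute 1 to minute 36, minute 47 to minute 50, minute 116 to minute 154

minute 47 to minute 50 is disjoint → start new block.
minute 48 to minute 49 overlaps/touches minute 47 to minute 50 → extend to minute 47 to minute 50.
minute 116 to minute 154 is disjoint → start new block.
minute 119 to minute 145 overlaps/touches minute 116 to minute 154 → extend to minute 116 to minute 154.
minute 127 to minute 135 overlaps/touches minute 116 to minute 154 → extend to minute 116 to minute 154.
minute 129 to minute 139 overlaps/touches minute 116 to minute 154 → extend to minute 116 to minute 154.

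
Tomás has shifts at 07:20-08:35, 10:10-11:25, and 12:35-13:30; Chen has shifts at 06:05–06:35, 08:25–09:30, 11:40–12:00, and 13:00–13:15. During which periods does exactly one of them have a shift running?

Only in the first: 07:20–08:25, 10:10–11:25, 12:35–13:00, 13:15–13:30.
Only in the second: 06:05–06:35, 08:35–09:30, 11:40–12:00.
Together these are the periods covered by exactly one.

06:05–06:35, 07:20–08:25, 08:35–09:30, 10:10–11:25, 11:40–12:00, 12:35–13:00, 13:15–13:30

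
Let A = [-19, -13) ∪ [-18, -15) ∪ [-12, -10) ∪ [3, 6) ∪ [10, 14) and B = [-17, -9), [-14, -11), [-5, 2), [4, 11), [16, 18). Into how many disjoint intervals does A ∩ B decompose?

4

First set merges to [-19, -13), [-12, -10), [3, 6), [10, 14).
Second set merges to [-17, -9), [-5, 2), [4, 11), [16, 18).
A ∩ B = [-17, -13), [-12, -10), [4, 6), [10, 11).
That is 4 disjoint pieces.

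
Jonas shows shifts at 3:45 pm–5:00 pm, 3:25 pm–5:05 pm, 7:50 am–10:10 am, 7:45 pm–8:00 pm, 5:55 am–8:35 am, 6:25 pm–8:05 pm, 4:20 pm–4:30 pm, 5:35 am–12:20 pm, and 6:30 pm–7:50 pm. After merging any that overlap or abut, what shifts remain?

5:35 am-12:20 pm, 3:25 pm-5:05 pm, 6:25 pm-8:05 pm

Sort by start: 5:35 am-12:20 pm, 5:55 am-8:35 am, 7:50 am-10:10 am, 3:25 pm-5:05 pm, 3:45 pm-5:00 pm, 4:20 pm-4:30 pm, 6:25 pm-8:05 pm, 6:30 pm-7:50 pm, 7:45 pm-8:00 pm.
5:55 am-8:35 am overlaps/touches 5:35 am-12:20 pm → extend to 5:35 am-12:20 pm.
7:50 am-10:10 am overlaps/touches 5:35 am-12:20 pm → extend to 5:35 am-12:20 pm.
3:25 pm-5:05 pm is disjoint → start new block.
3:45 pm-5:00 pm overlaps/touches 3:25 pm-5:05 pm → extend to 3:25 pm-5:05 pm.
4:20 pm-4:30 pm overlaps/touches 3:25 pm-5:05 pm → extend to 3:25 pm-5:05 pm.
6:25 pm-8:05 pm is disjoint → start new block.
6:30 pm-7:50 pm overlaps/touches 6:25 pm-8:05 pm → extend to 6:25 pm-8:05 pm.
7:45 pm-8:00 pm overlaps/touches 6:25 pm-8:05 pm → extend to 6:25 pm-8:05 pm.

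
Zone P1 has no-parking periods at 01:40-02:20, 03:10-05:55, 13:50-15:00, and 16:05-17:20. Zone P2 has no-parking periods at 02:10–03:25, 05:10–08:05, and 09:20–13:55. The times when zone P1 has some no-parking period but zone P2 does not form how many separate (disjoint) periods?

A \ B = 01:40–02:10, 03:25–05:10, 13:55–15:00, 16:05–17:20.
That is 4 disjoint pieces.

4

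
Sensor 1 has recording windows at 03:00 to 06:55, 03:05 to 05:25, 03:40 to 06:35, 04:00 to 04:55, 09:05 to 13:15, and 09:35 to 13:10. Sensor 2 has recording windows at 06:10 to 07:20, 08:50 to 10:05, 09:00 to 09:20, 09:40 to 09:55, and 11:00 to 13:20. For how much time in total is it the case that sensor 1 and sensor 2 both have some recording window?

First set merges to 03:00-06:55, 09:05-13:15.
Second set merges to 06:10-07:20, 08:50-10:05, 11:00-13:20.
A ∩ B = 06:10-06:55, 09:05-10:05, 11:00-13:15.
Total: 45 min + 1 h + 2 h 15 min = 4 h.

4 h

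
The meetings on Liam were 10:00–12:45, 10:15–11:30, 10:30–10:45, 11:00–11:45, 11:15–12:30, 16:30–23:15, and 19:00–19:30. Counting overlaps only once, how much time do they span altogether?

9 h 30 min

Merged: 10:00–12:45, 16:30–23:15.
Lengths: 2 h 45 min + 6 h 45 min = 9 h 30 min.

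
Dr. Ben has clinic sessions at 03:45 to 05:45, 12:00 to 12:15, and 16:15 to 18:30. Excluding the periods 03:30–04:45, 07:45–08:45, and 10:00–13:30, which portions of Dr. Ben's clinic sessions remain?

04:45–05:45, 16:15–18:30

03:45–05:45 \ B = 04:45–05:45.
12:00–12:15: entirely removed.
16:15–18:30: nothing removed.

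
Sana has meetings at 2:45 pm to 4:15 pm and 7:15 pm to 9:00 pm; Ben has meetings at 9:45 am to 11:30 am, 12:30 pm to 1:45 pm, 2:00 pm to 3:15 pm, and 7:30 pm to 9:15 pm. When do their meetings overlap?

2:45 pm–4:15 pm ∩ B → 2:45 pm–3:15 pm.
7:15 pm–9:00 pm ∩ B → 7:30 pm–9:00 pm.

2:45 pm–3:15 pm, 7:30 pm–9:00 pm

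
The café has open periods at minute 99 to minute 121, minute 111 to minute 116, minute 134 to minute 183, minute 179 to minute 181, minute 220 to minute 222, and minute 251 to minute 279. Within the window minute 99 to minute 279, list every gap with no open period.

Covered (merged): minute 99 to minute 121, minute 134 to minute 183, minute 220 to minute 222, minute 251 to minute 279.
Uncovered inside minute 99 to minute 279: minute 121 to minute 134, minute 183 to minute 220, minute 222 to minute 251.

minute 121 to minute 134, minute 183 to minute 220, minute 222 to minute 251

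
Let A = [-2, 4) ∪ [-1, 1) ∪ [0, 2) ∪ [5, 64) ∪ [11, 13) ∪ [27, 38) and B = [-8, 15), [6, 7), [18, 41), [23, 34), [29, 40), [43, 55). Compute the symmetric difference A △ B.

[-8, -2) ∪ [4, 5) ∪ [15, 18) ∪ [41, 43) ∪ [55, 64)

Merge the first list: [-2, 4), [5, 64).
Merge the second list: [-8, 15), [18, 41), [43, 55).
Only in the first: [15, 18), [41, 43), [55, 64).
Only in the second: [-8, -2), [4, 5).
Together these are the periods covered by exactly one.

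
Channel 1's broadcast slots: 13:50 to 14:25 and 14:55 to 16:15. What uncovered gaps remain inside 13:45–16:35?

After merging, the occupied span is 13:50–14:25, 14:55–16:15.
Complement within 13:45–16:35: 13:45–13:50, 14:25–14:55, 16:15–16:35.

13:45–13:50, 14:25–14:55, 16:15–16:35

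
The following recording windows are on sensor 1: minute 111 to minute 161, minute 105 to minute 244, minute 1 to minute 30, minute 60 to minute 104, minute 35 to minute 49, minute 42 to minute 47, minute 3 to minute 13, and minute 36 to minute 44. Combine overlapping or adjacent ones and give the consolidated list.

minute 1 to minute 30, minute 35 to minute 49, minute 60 to minute 104, minute 105 to minute 244

Sort by start: minute 1 to minute 30, minute 3 to minute 13, minute 35 to minute 49, minute 36 to minute 44, minute 42 to minute 47, minute 60 to minute 104, minute 105 to minute 244, minute 111 to minute 161.
minute 3 to minute 13 overlaps/touches minute 1 to minute 30 → extend to minute 1 to minute 30.
minute 35 to minute 49 is disjoint → start new block.
minute 36 to minute 44 overlaps/touches minute 35 to minute 49 → extend to minute 35 to minute 49.
minute 42 to minute 47 overlaps/touches minute 35 to minute 49 → extend to minute 35 to minute 49.
minute 60 to minute 104 is disjoint → start new block.
minute 105 to minute 244 is disjoint → start new block.
minute 111 to minute 161 overlaps/touches minute 105 to minute 244 → extend to minute 105 to minute 244.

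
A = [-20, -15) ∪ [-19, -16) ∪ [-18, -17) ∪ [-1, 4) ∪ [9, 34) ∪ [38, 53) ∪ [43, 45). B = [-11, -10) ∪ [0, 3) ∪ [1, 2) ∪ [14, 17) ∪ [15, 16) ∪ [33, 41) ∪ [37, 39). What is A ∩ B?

[0, 3) ∪ [14, 17) ∪ [33, 34) ∪ [38, 41)

A, merged: [-20, -15), [-1, 4), [9, 34), [38, 53).
B, merged: [-11, -10), [0, 3), [14, 17), [33, 41).
[-20, -15) falls entirely outside B.
[-1, 4) overlaps B on [0, 3).
[9, 34) overlaps B on [14, 17), [33, 34).
[38, 53) overlaps B on [38, 41).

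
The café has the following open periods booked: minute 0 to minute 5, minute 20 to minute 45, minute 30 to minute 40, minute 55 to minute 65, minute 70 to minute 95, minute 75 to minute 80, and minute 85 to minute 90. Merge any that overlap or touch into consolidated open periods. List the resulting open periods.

minute 20 to minute 45 is disjoint → start new block.
minute 30 to minute 40 overlaps/touches minute 20 to minute 45 → extend to minute 20 to minute 45.
minute 55 to minute 65 is disjoint → start new block.
minute 70 to minute 95 is disjoint → start new block.
minute 75 to minute 80 overlaps/touches minute 70 to minute 95 → extend to minute 70 to minute 95.
minute 85 to minute 90 overlaps/touches minute 70 to minute 95 → extend to minute 70 to minute 95.

minute 0 to minute 5, minute 20 to minute 45, minute 55 to minute 65, minute 70 to minute 95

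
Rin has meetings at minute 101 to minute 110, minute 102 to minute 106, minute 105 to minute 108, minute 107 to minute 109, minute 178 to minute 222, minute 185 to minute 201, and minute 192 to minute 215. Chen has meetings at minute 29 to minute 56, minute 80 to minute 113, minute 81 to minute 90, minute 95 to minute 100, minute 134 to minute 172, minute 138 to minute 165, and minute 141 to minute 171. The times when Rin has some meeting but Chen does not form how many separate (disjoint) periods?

1

Merge the first list: minute 101 to minute 110, minute 178 to minute 222.
Merge the second list: minute 29 to minute 56, minute 80 to minute 113, minute 134 to minute 172.
A \ B = minute 178 to minute 222.
That is 1 disjoint piece.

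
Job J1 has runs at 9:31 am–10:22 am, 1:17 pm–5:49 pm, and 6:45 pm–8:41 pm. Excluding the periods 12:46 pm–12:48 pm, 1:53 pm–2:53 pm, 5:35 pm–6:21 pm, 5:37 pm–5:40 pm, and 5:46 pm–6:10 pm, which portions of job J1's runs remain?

9:31 am–10:22 am, 1:17 pm–1:53 pm, 2:53 pm–5:35 pm, 6:45 pm–8:41 pm

B, merged: 12:46 pm–12:48 pm, 1:53 pm–2:53 pm, 5:35 pm–6:21 pm.
9:31 am–10:22 am: no B overlap → unchanged.
1:17 pm–5:49 pm minus B → 1:17 pm–1:53 pm, 2:53 pm–5:35 pm.
6:45 pm–8:41 pm: no B overlap → unchanged.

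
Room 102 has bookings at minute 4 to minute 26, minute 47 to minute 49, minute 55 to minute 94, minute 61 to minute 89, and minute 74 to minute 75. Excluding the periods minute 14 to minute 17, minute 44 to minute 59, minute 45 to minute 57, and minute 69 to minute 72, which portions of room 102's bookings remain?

minute 4 to minute 14, minute 17 to minute 26, minute 59 to minute 69, minute 72 to minute 94

First set merges to minute 4 to minute 26, minute 47 to minute 49, minute 55 to minute 94.
Second set merges to minute 14 to minute 17, minute 44 to minute 59, minute 69 to minute 72.
minute 4 to minute 26 with B removed leaves minute 4 to minute 14, minute 17 to minute 26.
minute 47 to minute 49 lies entirely inside B → drops out.
minute 55 to minute 94 with B removed leaves minute 59 to minute 69, minute 72 to minute 94.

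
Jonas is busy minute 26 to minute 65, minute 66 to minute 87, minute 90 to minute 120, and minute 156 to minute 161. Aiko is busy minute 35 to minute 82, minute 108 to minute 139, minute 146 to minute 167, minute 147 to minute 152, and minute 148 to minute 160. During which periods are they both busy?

B, merged: minute 35 to minute 82, minute 108 to minute 139, minute 146 to minute 167.
minute 26 to minute 65 overlaps B on minute 35 to minute 65.
minute 66 to minute 87 overlaps B on minute 66 to minute 82.
minute 90 to minute 120 overlaps B on minute 108 to minute 120.
minute 156 to minute 161 overlaps B on minute 156 to minute 161.

minute 35 to minute 65, minute 66 to minute 82, minute 108 to minute 120, minute 156 to minute 161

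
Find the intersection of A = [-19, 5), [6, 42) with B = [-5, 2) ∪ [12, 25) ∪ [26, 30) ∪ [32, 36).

[-19, 5) ∩ B → [-5, 2).
[6, 42) ∩ B → [12, 25), [26, 30), [32, 36).

[-5, 2) ∪ [12, 25) ∪ [26, 30) ∪ [32, 36)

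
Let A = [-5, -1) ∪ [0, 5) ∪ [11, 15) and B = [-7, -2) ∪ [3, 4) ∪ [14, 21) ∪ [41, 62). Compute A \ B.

[-5, -1) \ B = [-2, -1).
[0, 5) \ B = [0, 3), [4, 5).
[11, 15) \ B = [11, 14).

[-2, -1) ∪ [0, 3) ∪ [4, 5) ∪ [11, 14)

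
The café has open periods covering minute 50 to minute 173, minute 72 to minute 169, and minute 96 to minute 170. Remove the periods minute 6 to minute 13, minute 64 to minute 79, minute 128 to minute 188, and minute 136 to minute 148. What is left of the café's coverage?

minute 50 to minute 64, minute 79 to minute 128

A, merged: minute 50 to minute 173.
B, merged: minute 6 to minute 13, minute 64 to minute 79, minute 128 to minute 188.
minute 50 to minute 173 with B removed leaves minute 50 to minute 64, minute 79 to minute 128.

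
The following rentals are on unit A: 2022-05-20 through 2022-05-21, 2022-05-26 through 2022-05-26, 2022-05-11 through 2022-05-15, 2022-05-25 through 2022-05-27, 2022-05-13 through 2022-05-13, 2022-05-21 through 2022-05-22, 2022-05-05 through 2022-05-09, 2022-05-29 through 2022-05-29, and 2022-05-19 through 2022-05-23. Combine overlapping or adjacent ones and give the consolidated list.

2022-05-05 through 2022-05-09, 2022-05-11 through 2022-05-15, 2022-05-19 through 2022-05-23, 2022-05-25 through 2022-05-27, 2022-05-29 through 2022-05-29

Sort by start: 2022-05-05 through 2022-05-09, 2022-05-11 through 2022-05-15, 2022-05-13 through 2022-05-13, 2022-05-19 through 2022-05-23, 2022-05-20 through 2022-05-21, 2022-05-21 through 2022-05-22, 2022-05-25 through 2022-05-27, 2022-05-26 through 2022-05-26, 2022-05-29 through 2022-05-29.
2022-05-11 through 2022-05-15 is disjoint → start new block.
2022-05-13 through 2022-05-13 overlaps/touches 2022-05-11 through 2022-05-15 → extend to 2022-05-11 through 2022-05-15.
2022-05-19 through 2022-05-23 is disjoint → start new block.
2022-05-20 through 2022-05-21 overlaps/touches 2022-05-19 through 2022-05-23 → extend to 2022-05-19 through 2022-05-23.
2022-05-21 through 2022-05-22 overlaps/touches 2022-05-19 through 2022-05-23 → extend to 2022-05-19 through 2022-05-23.
2022-05-25 through 2022-05-27 is disjoint → start new block.
2022-05-26 through 2022-05-26 overlaps/touches 2022-05-25 through 2022-05-27 → extend to 2022-05-25 through 2022-05-27.
2022-05-29 through 2022-05-29 is disjoint → start new block.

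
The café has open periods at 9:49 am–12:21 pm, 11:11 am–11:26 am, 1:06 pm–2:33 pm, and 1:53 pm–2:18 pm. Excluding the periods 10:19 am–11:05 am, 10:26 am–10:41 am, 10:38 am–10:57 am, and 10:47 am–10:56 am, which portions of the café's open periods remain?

9:49 am-10:19 am, 11:05 am-12:21 pm, 1:06 pm-2:33 pm

A, merged: 9:49 am-12:21 pm, 1:06 pm-2:33 pm.
B, merged: 10:19 am-11:05 am.
9:49 am-12:21 pm \ B = 9:49 am-10:19 am, 11:05 am-12:21 pm.
1:06 pm-2:33 pm: nothing removed.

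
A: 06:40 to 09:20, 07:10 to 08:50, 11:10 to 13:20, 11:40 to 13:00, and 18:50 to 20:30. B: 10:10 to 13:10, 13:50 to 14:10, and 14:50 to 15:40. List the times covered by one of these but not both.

06:40-09:20, 10:10-11:10, 13:10-13:20, 13:50-14:10, 14:50-15:40, 18:50-20:30

First set merges to 06:40-09:20, 11:10-13:20, 18:50-20:30.
A \ B = 06:40-09:20, 13:10-13:20, 18:50-20:30.
B \ A = 10:10-11:10, 13:50-14:10, 14:50-15:40.
Union of the two gives the symmetric difference.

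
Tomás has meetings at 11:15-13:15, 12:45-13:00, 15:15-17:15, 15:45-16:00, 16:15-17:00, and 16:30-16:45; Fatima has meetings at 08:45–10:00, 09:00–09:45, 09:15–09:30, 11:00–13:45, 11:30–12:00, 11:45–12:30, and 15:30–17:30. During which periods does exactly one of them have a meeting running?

08:45-10:00, 11:00-11:15, 13:15-13:45, 15:15-15:30, 17:15-17:30

A, merged: 11:15-13:15, 15:15-17:15.
B, merged: 08:45-10:00, 11:00-13:45, 15:30-17:30.
Only in the first: 15:15-15:30.
Only in the second: 08:45-10:00, 11:00-11:15, 13:15-13:45, 17:15-17:30.
Together these are the periods covered by exactly one.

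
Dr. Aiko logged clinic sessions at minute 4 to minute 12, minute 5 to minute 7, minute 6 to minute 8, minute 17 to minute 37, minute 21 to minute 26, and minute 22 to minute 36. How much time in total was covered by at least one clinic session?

Merged: minute 4 to minute 12, minute 17 to minute 37.
Lengths: 8 minutes + 20 minutes = 28 minutes.

28 minutes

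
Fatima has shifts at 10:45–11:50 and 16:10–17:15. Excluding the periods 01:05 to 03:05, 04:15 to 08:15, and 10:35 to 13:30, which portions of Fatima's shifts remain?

10:45–11:50: entirely removed.
16:10–17:15: nothing removed.

16:10–17:15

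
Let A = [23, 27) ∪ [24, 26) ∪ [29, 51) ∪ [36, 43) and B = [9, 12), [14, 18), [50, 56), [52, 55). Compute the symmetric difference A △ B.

First set merges to [23, 27), [29, 51).
Second set merges to [9, 12), [14, 18), [50, 56).
Only in the first: [23, 27), [29, 50).
Only in the second: [9, 12), [14, 18), [51, 56).
Together these are the periods covered by exactly one.

[9, 12) ∪ [14, 18) ∪ [23, 27) ∪ [29, 50) ∪ [51, 56)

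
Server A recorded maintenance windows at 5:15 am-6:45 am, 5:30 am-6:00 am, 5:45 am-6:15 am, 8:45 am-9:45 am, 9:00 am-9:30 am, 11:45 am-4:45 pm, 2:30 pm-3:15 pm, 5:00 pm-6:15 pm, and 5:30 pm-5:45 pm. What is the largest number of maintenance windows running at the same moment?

At 5:45 am, 3 of the intervals are simultaneously active.
No point has more.

3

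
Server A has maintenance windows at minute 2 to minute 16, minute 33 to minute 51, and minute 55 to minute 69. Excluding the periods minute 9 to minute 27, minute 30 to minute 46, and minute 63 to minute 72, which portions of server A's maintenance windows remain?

minute 2 to minute 16 minus B → minute 2 to minute 9.
minute 33 to minute 51 minus B → minute 46 to minute 51.
minute 55 to minute 69 minus B → minute 55 to minute 63.

minute 2 to minute 9, minute 46 to minute 51, minute 55 to minute 63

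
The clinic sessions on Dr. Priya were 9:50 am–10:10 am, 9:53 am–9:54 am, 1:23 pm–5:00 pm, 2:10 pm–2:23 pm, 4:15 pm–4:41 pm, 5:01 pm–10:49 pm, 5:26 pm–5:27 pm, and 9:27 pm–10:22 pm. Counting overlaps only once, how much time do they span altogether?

9 h 45 min

Merged: 9:50 am–10:10 am, 1:23 pm–5:00 pm, 5:01 pm–10:49 pm.
Lengths: 20 min + 3 h 37 min + 5 h 48 min = 9 h 45 min.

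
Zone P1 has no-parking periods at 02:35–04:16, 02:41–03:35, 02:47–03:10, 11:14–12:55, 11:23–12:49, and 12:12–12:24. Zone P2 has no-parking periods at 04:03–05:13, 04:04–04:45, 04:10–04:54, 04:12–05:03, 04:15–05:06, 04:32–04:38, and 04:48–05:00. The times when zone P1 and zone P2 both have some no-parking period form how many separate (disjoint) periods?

A, merged: 02:35–04:16, 11:14–12:55.
B, merged: 04:03–05:13.
A ∩ B = 04:03–04:16.
That is 1 disjoint piece.

1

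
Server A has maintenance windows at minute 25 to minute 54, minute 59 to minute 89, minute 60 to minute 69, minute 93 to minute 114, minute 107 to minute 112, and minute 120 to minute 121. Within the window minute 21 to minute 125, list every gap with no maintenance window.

After merging, the occupied span is minute 25 to minute 54, minute 59 to minute 89, minute 93 to minute 114, minute 120 to minute 121.
Gaps within minute 21 to minute 125: minute 21 to minute 25, minute 54 to minute 59, minute 89 to minute 93, minute 114 to minute 120, minute 121 to minute 125.

minute 21 to minute 25, minute 54 to minute 59, minute 89 to minute 93, minute 114 to minute 120, minute 121 to minute 125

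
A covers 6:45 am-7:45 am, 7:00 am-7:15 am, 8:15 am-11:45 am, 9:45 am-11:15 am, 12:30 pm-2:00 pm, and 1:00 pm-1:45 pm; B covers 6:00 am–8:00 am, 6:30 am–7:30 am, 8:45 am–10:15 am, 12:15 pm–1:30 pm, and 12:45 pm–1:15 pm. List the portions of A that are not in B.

8:15 am–8:45 am, 10:15 am–11:45 am, 1:30 pm–2:00 pm

A, merged: 6:45 am–7:45 am, 8:15 am–11:45 am, 12:30 pm–2:00 pm.
B, merged: 6:00 am–8:00 am, 8:45 am–10:15 am, 12:15 pm–1:30 pm.
6:45 am–7:45 am lies entirely inside B → drops out.
8:15 am–11:45 am with B removed leaves 8:15 am–8:45 am, 10:15 am–11:45 am.
12:30 pm–2:00 pm with B removed leaves 1:30 pm–2:00 pm.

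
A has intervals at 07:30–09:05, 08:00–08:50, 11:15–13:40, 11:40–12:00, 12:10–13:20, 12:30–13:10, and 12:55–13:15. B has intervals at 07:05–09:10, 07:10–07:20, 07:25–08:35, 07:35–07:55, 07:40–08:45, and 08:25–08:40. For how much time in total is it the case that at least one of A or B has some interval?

Merge the first list: 07:30–09:05, 11:15–13:40.
Merge the second list: 07:05–09:10.
A ∪ B = 07:05–09:10, 11:15–13:40.
Total: 2 h 5 min + 2 h 25 min = 4 h 30 min.

4 h 30 min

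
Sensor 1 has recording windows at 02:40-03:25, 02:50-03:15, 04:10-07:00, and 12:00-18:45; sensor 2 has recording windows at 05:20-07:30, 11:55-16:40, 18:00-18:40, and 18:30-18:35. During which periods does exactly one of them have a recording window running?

02:40–03:25, 04:10–05:20, 07:00–07:30, 11:55–12:00, 16:40–18:00, 18:40–18:45

A, merged: 02:40–03:25, 04:10–07:00, 12:00–18:45.
B, merged: 05:20–07:30, 11:55–16:40, 18:00–18:40.
Only in the first: 02:40–03:25, 04:10–05:20, 16:40–18:00, 18:40–18:45.
Only in the second: 07:00–07:30, 11:55–12:00.
Together these are the periods covered by exactly one.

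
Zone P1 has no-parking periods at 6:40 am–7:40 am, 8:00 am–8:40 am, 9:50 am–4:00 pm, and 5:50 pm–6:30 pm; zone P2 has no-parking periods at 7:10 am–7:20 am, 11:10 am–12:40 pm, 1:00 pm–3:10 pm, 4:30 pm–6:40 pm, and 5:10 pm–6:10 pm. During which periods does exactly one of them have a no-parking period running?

B, merged: 7:10 am–7:20 am, 11:10 am–12:40 pm, 1:00 pm–3:10 pm, 4:30 pm–6:40 pm.
Only in the first: 6:40 am–7:10 am, 7:20 am–7:40 am, 8:00 am–8:40 am, 9:50 am–11:10 am, 12:40 pm–1:00 pm, 3:10 pm–4:00 pm.
Only in the second: 4:30 pm–5:50 pm, 6:30 pm–6:40 pm.
Together these are the periods covered by exactly one.

6:40 am–7:10 am, 7:20 am–7:40 am, 8:00 am–8:40 am, 9:50 am–11:10 am, 12:40 pm–1:00 pm, 3:10 pm–4:00 pm, 4:30 pm–5:50 pm, 6:30 pm–6:40 pm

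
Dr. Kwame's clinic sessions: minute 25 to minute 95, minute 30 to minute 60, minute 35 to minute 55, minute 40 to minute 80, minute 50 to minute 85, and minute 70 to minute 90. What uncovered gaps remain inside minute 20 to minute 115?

minute 20 to minute 25, minute 95 to minute 115

Covered (merged): minute 25 to minute 95.
Gaps within minute 20 to minute 115: minute 20 to minute 25, minute 95 to minute 115.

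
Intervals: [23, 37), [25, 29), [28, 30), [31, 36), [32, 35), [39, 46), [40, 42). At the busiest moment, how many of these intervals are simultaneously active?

At 28, 3 of the intervals are simultaneously active.
No point has more.

3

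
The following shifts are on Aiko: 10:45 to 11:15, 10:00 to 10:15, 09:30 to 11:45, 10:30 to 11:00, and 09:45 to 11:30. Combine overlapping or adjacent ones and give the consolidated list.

09:30–11:45

Sort by start: 09:30–11:45, 09:45–11:30, 10:00–10:15, 10:30–11:00, 10:45–11:15.
09:45–11:30 overlaps/touches 09:30–11:45 → extend to 09:30–11:45.
10:00–10:15 overlaps/touches 09:30–11:45 → extend to 09:30–11:45.
10:30–11:00 overlaps/touches 09:30–11:45 → extend to 09:30–11:45.
10:45–11:15 overlaps/touches 09:30–11:45 → extend to 09:30–11:45.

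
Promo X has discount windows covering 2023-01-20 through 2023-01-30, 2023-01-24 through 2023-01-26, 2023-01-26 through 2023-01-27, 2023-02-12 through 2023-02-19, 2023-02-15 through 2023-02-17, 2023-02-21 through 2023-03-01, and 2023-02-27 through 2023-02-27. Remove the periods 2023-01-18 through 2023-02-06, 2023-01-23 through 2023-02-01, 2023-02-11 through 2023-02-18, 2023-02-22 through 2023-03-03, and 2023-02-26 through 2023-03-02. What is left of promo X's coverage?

Merge the first list: 2023-01-20 through 2023-01-30, 2023-02-12 through 2023-02-19, 2023-02-21 through 2023-03-01.
Merge the second list: 2023-01-18 through 2023-02-06, 2023-02-11 through 2023-02-18, 2023-02-22 through 2023-03-03.
2023-01-20 through 2023-01-30: entirely removed.
2023-02-12 through 2023-02-19 \ B = 2023-02-19 through 2023-02-19.
2023-02-21 through 2023-03-01 \ B = 2023-02-21 through 2023-02-21.

2023-02-19 through 2023-02-19, 2023-02-21 through 2023-02-21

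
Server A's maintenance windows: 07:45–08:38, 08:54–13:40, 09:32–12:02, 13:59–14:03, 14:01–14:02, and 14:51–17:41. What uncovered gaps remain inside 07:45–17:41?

After merging, the occupied span is 07:45-08:38, 08:54-13:40, 13:59-14:03, 14:51-17:41.
Uncovered inside 07:45-17:41: 08:38-08:54, 13:40-13:59, 14:03-14:51.

08:38-08:54, 13:40-13:59, 14:03-14:51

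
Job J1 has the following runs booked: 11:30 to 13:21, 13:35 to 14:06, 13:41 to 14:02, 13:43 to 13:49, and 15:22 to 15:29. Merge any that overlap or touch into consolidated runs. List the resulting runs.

11:30–13:21, 13:35–14:06, 15:22–15:29

13:35–14:06 is disjoint → start new block.
13:41–14:02 overlaps/touches 13:35–14:06 → extend to 13:35–14:06.
13:43–13:49 overlaps/touches 13:35–14:06 → extend to 13:35–14:06.
15:22–15:29 is disjoint → start new block.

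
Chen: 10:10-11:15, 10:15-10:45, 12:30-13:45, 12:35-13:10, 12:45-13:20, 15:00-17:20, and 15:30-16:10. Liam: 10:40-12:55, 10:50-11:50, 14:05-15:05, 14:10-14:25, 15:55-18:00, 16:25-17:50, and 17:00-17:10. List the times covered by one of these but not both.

First set merges to 10:10-11:15, 12:30-13:45, 15:00-17:20.
Second set merges to 10:40-12:55, 14:05-15:05, 15:55-18:00.
A but not B: 10:10-10:40, 12:55-13:45, 15:05-15:55.
B but not A: 11:15-12:30, 14:05-15:00, 17:20-18:00.
Combining gives A △ B.

10:10-10:40, 11:15-12:30, 12:55-13:45, 14:05-15:00, 15:05-15:55, 17:20-18:00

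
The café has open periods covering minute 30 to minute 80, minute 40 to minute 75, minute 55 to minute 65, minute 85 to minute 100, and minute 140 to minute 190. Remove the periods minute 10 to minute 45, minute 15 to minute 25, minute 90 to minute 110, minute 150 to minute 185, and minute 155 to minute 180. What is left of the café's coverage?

First set merges to minute 30 to minute 80, minute 85 to minute 100, minute 140 to minute 190.
Second set merges to minute 10 to minute 45, minute 90 to minute 110, minute 150 to minute 185.
minute 30 to minute 80 \ B = minute 45 to minute 80.
minute 85 to minute 100 \ B = minute 85 to minute 90.
minute 140 to minute 190 \ B = minute 140 to minute 150, minute 185 to minute 190.

minute 45 to minute 80, minute 85 to minute 90, minute 140 to minute 150, minute 185 to minute 190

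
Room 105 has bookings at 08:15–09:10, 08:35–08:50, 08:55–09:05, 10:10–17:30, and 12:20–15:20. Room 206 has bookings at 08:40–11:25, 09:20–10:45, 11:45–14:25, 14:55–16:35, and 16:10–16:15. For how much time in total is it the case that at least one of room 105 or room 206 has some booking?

A, merged: 08:15–09:10, 10:10–17:30.
B, merged: 08:40–11:25, 11:45–14:25, 14:55–16:35.
A ∪ B = 08:15–17:30.
Total: 9 h 15 min.

9 h 15 min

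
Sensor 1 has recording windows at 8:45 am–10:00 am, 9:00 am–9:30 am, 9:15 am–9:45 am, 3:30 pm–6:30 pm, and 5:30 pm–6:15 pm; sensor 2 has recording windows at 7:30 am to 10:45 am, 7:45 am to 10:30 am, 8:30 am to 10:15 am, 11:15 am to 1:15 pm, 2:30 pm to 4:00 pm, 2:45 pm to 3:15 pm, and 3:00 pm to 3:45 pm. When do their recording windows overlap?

8:45 am–10:00 am, 3:30 pm–4:00 pm

Merge the first list: 8:45 am–10:00 am, 3:30 pm–6:30 pm.
Merge the second list: 7:30 am–10:45 am, 11:15 am–1:15 pm, 2:30 pm–4:00 pm.
8:45 am–10:00 am ∩ B → 8:45 am–10:00 am.
3:30 pm–6:30 pm ∩ B → 3:30 pm–4:00 pm.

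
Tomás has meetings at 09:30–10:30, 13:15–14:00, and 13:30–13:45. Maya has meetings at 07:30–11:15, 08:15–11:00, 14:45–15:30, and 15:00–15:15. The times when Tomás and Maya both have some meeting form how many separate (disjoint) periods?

Merge the first list: 09:30–10:30, 13:15–14:00.
Merge the second list: 07:30–11:15, 14:45–15:30.
A ∩ B = 09:30–10:30.
That is 1 disjoint piece.

1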